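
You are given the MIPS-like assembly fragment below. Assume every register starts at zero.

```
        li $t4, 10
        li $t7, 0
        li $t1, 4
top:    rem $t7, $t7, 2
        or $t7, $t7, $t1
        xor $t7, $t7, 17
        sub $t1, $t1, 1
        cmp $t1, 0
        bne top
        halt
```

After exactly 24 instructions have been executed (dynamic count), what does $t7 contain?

$t4=10
$t7=0
$t1=4
$t7=0%2=0
$t7=0|4=4
$t7=4^17=21
$t1=4-1=3
cmp $t1, 0  (cmp 3,0)
bne top: taken
$t7=21%2=1
$t7=1|3=3
$t7=3^17=18
$t1=3-1=2
cmp $t1, 0  (cmp 2,0)
bne top: taken
$t7=18%2=0
$t7=0|2=2
$t7=2^17=19
$t1=2-1=1
cmp $t1, 0  (cmp 1,0)
bne top: taken
$t7=19%2=1
$t7=1|1=1
$t7=1^17=16
After step 24: $t7 = 16.

16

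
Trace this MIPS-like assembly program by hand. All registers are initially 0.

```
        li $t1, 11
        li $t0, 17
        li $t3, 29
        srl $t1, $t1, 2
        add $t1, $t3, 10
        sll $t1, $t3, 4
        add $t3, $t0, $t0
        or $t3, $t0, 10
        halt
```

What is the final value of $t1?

464

after li $t1, 11: $t1=11
after li $t0, 17: $t0=17
after li $t3, 29: $t3=29
after srl $t1, $t1, 2: $t1=11>>2=2
after add $t1, $t3, 10: $t1=29+10=39
after sll $t1, $t3, 4: $t1=29<<4=464
after add $t3, $t0, $t0: $t3=17+17=34
after or $t3, $t0, 10: $t3=17|10=27
halt.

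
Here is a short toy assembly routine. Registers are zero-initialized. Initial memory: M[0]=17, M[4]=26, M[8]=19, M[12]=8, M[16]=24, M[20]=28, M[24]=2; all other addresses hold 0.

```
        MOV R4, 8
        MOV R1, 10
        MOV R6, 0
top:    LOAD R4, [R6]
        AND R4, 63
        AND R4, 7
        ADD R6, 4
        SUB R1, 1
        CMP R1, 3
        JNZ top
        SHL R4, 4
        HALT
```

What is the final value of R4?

R4=8
R1=10
R6=0
R4=M[0]=17
R4=17&63=17
R4=17&7=1
R6=0+4=4
R1=10-1=9
CMP R1, 3  (cmp 9,3)
JNZ top: taken
R4=M[4]=26
R4=26&63=26
R4=26&7=2
R6=4+4=8
R1=9-1=8
CMP R1, 3  (cmp 8,3)
JNZ top: taken
R4=M[8]=19
R4=19&63=19
R4=19&7=3
R6=8+4=12
R1=8-1=7
CMP R1, 3  (cmp 7,3)
JNZ top: taken
R4=M[12]=8
R4=8&63=8
R4=8&7=0
R6=12+4=16
R1=7-1=6
CMP R1, 3  (cmp 6,3)
JNZ top: taken
R4=M[16]=24
R4=24&63=24
R4=24&7=0
R6=16+4=20
R1=6-1=5
CMP R1, 3  (cmp 5,3)
JNZ top: taken
R4=M[20]=28
R4=28&63=28
R4=28&7=4
R6=20+4=24
R1=5-1=4
CMP R1, 3  (cmp 4,3)
JNZ top: taken
R4=M[24]=2
R4=2&63=2
R4=2&7=2
R6=24+4=28
R1=4-1=3
CMP R1, 3  (cmp 3,3)
JNZ top: not taken
R4=2<<4=32
halt.

32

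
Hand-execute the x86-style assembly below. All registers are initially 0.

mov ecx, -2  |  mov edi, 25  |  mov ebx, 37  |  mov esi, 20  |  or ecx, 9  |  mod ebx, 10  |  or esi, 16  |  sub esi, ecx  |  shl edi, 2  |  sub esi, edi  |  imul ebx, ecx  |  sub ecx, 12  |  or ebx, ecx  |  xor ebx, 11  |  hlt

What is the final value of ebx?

after mov ecx, -2: ecx=-2
after mov edi, 25: edi=25
after mov ebx, 37: ebx=37
after mov esi, 20: esi=20
after or ecx, 9: ecx=(-2)|9=-1
after mod ebx, 10: ebx=37%10=7
after or esi, 16: esi=20|16=20
after sub esi, ecx: esi=20-(-1)=21
after shl edi, 2: edi=25<<2=100
after sub esi, edi: esi=21-100=-79
after imul ebx, ecx: ebx=7*(-1)=-7
after sub ecx, 12: ecx=(-1)-12=-13
after or ebx, ecx: ebx=(-7)|(-13)=-5
after xor ebx, 11: ebx=(-5)^11=-16
halt.

-16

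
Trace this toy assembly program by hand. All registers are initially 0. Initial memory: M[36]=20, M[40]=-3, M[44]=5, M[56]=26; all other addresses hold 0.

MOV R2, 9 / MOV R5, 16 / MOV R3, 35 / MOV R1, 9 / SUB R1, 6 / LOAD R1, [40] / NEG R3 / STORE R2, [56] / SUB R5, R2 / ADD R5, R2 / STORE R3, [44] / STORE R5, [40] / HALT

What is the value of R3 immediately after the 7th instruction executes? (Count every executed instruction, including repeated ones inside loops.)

-35

after MOV R2, 9: R2=9
after MOV R5, 16: R5=16
after MOV R3, 35: R3=35
after MOV R1, 9: R1=9
after SUB R1, 6: R1=9-6=3
after LOAD R1, [40]: R1=M[40]=-3
after NEG R3: R3=-(35)=-35
After step 7: R3 = -35.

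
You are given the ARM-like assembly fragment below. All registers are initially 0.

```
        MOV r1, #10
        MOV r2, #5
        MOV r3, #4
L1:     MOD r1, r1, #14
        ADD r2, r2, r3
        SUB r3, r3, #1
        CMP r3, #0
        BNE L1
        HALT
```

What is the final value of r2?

r1=10
r2=5
r3=4
r1=10%14=10
r2=5+4=9
r3=4-1=3
CMP r3, #0  (cmp 3,0)
BNE L1: taken
r1=10%14=10
r2=9+3=12
r3=3-1=2
CMP r3, #0  (cmp 2,0)
BNE L1: taken
r1=10%14=10
r2=12+2=14
r3=2-1=1
CMP r3, #0  (cmp 1,0)
BNE L1: taken
r1=10%14=10
r2=14+1=15
r3=1-1=0
CMP r3, #0  (cmp 0,0)
BNE L1: not taken
halt.

15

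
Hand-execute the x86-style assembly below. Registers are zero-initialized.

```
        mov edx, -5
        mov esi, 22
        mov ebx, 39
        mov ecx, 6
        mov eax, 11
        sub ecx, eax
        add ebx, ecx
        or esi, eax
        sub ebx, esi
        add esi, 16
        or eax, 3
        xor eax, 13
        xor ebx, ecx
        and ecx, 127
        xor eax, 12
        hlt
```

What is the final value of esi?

after mov edx, -5: edx=-5
after mov esi, 22: esi=22
after mov ebx, 39: ebx=39
after mov ecx, 6: ecx=6
after mov eax, 11: eax=11
after sub ecx, eax: ecx=6-11=-5
after add ebx, ecx: ebx=39+(-5)=34
after or esi, eax: esi=22|11=31
after sub ebx, esi: ebx=34-31=3
after add esi, 16: esi=31+16=47
after or eax, 3: eax=11|3=11
after xor eax, 13: eax=11^13=6
after xor ebx, ecx: ebx=3^(-5)=-8
after and ecx, 127: ecx=(-5)&127=123
after xor eax, 12: eax=6^12=10
halt.

47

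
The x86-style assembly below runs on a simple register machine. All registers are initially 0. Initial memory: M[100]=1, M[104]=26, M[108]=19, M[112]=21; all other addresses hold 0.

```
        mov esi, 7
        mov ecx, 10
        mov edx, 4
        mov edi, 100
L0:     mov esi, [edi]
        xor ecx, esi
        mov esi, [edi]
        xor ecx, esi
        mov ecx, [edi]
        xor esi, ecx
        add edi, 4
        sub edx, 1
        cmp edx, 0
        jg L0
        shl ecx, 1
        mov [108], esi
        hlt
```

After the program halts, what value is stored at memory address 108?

mov esi, 7 → esi=7
mov ecx, 10 → ecx=10
mov edx, 4 → edx=4
mov edi, 100 → edi=100
mov esi, [edi] → esi=M[100]=1
xor ecx, esi → ecx=10^1=11
mov esi, [edi] → esi=M[100]=1
xor ecx, esi → ecx=11^1=10
mov ecx, [edi] → ecx=M[100]=1
xor esi, ecx → esi=1^1=0
add edi, 4 → edi=100+4=104
sub edx, 1 → edx=4-1=3
cmp edx, 0  (cmp 3,0)
jg L0: taken
mov esi, [edi] → esi=M[104]=26
xor ecx, esi → ecx=1^26=27
mov esi, [edi] → esi=M[104]=26
xor ecx, esi → ecx=27^26=1
mov ecx, [edi] → ecx=M[104]=26
xor esi, ecx → esi=26^26=0
add edi, 4 → edi=104+4=108
sub edx, 1 → edx=3-1=2
cmp edx, 0  (cmp 2,0)
jg L0: taken
mov esi, [edi] → esi=M[108]=19
xor ecx, esi → ecx=26^19=9
mov esi, [edi] → esi=M[108]=19
xor ecx, esi → ecx=9^19=26
mov ecx, [edi] → ecx=M[108]=19
xor esi, ecx → esi=19^19=0
add edi, 4 → edi=108+4=112
sub edx, 1 → edx=2-1=1
cmp edx, 0  (cmp 1,0)
jg L0: taken
mov esi, [edi] → esi=M[112]=21
xor ecx, esi → ecx=19^21=6
mov esi, [edi] → esi=M[112]=21
xor ecx, esi → ecx=6^21=19
mov ecx, [edi] → ecx=M[112]=21
xor esi, ecx → esi=21^21=0
add edi, 4 → edi=112+4=116
sub edx, 1 → edx=1-1=0
cmp edx, 0  (cmp 0,0)
jg L0: not taken
shl ecx, 1 → ecx=21<<1=42
mov [108], esi → M[108]=0
halt.

0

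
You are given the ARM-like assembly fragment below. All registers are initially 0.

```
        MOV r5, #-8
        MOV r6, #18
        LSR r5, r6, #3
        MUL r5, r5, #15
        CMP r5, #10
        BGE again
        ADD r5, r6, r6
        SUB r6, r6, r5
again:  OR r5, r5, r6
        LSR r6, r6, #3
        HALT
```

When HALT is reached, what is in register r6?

2

after MOV r5, #-8: r5=-8
after MOV r6, #18: r6=18
after LSR r5, r6, #3: r5=18>>3=2
after MUL r5, r5, #15: r5=2*15=30
CMP r5, #10  (cmp 30,10)
BGE again: taken
after OR r5, r5, r6: r5=30|18=30
after LSR r6, r6, #3: r6=18>>3=2
halt.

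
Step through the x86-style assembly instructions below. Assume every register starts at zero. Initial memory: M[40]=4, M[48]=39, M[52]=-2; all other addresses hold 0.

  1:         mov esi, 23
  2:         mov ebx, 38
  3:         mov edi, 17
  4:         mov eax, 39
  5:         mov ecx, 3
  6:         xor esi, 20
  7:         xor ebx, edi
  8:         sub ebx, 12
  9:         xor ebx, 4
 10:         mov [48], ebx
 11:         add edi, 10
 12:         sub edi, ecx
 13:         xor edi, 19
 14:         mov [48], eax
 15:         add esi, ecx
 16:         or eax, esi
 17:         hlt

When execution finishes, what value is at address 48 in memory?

after mov esi, 23: esi=23
after mov ebx, 38: ebx=38
after mov edi, 17: edi=17
after mov eax, 39: eax=39
after mov ecx, 3: ecx=3
after xor esi, 20: esi=23^20=3
after xor ebx, edi: ebx=38^17=55
after sub ebx, 12: ebx=55-12=43
after xor ebx, 4: ebx=43^4=47
mov [48], ebx → M[48]=47
after add edi, 10: edi=17+10=27
after sub edi, ecx: edi=27-3=24
after xor edi, 19: edi=24^19=11
mov [48], eax → M[48]=39
after add esi, ecx: esi=3+3=6
after or eax, esi: eax=39|6=39
halt.

39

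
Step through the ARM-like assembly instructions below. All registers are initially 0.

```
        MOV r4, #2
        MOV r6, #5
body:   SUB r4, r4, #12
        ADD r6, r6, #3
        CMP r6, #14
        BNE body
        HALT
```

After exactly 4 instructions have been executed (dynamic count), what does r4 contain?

-10

after MOV r4, #2: r4=2
after MOV r6, #5: r6=5
after SUB r4, r4, #12: r4=2-12=-10
after ADD r6, r6, #3: r6=5+3=8
After step 4: r4 = -10.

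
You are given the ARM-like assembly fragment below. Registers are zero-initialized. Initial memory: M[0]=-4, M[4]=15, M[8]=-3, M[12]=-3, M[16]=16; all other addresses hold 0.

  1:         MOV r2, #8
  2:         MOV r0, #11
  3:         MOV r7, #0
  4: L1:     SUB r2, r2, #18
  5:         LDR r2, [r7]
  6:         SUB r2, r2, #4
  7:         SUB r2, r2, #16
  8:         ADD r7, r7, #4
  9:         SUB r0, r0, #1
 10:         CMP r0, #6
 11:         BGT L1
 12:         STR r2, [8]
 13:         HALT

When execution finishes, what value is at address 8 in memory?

MOV r2, #8 → r2=8
MOV r0, #11 → r0=11
MOV r7, #0 → r7=0
SUB r2, r2, #18 → r2=8-18=-10
LDR r2, [r7] → r2=M[0]=-4
SUB r2, r2, #4 → r2=(-4)-4=-8
SUB r2, r2, #16 → r2=(-8)-16=-24
ADD r7, r7, #4 → r7=0+4=4
SUB r0, r0, #1 → r0=11-1=10
CMP r0, #6  (cmp 10,6)
BGT L1: taken
SUB r2, r2, #18 → r2=(-24)-18=-42
LDR r2, [r7] → r2=M[4]=15
SUB r2, r2, #4 → r2=15-4=11
SUB r2, r2, #16 → r2=11-16=-5
ADD r7, r7, #4 → r7=4+4=8
SUB r0, r0, #1 → r0=10-1=9
CMP r0, #6  (cmp 9,6)
BGT L1: taken
SUB r2, r2, #18 → r2=(-5)-18=-23
LDR r2, [r7] → r2=M[8]=-3
SUB r2, r2, #4 → r2=(-3)-4=-7
SUB r2, r2, #16 → r2=(-7)-16=-23
ADD r7, r7, #4 → r7=8+4=12
SUB r0, r0, #1 → r0=9-1=8
CMP r0, #6  (cmp 8,6)
BGT L1: taken
SUB r2, r2, #18 → r2=(-23)-18=-41
LDR r2, [r7] → r2=M[12]=-3
SUB r2, r2, #4 → r2=(-3)-4=-7
SUB r2, r2, #16 → r2=(-7)-16=-23
ADD r7, r7, #4 → r7=12+4=16
SUB r0, r0, #1 → r0=8-1=7
CMP r0, #6  (cmp 7,6)
BGT L1: taken
SUB r2, r2, #18 → r2=(-23)-18=-41
LDR r2, [r7] → r2=M[16]=16
SUB r2, r2, #4 → r2=16-4=12
SUB r2, r2, #16 → r2=12-16=-4
ADD r7, r7, #4 → r7=16+4=20
SUB r0, r0, #1 → r0=7-1=6
CMP r0, #6  (cmp 6,6)
BGT L1: not taken
STR r2, [8] → M[8]=-4
halt.

-4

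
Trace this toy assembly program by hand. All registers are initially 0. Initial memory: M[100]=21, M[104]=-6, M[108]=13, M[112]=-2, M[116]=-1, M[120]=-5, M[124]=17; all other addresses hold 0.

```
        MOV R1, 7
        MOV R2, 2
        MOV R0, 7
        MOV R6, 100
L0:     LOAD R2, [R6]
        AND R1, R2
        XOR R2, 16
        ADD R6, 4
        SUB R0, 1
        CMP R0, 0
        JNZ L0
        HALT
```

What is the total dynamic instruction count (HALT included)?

after MOV R1, 7: R1=7
after MOV R2, 2: R2=2
after MOV R0, 7: R0=7
after MOV R6, 100: R6=100
after LOAD R2, [R6]: R2=M[100]=21
after AND R1, R2: R1=7&21=5
after XOR R2, 16: R2=21^16=5
after ADD R6, 4: R6=100+4=104
after SUB R0, 1: R0=7-1=6
CMP R0, 0  (cmp 6,0)
JNZ L0: taken
after LOAD R2, [R6]: R2=M[104]=-6
after AND R1, R2: R1=5&(-6)=0
after XOR R2, 16: R2=(-6)^16=-22
after ADD R6, 4: R6=104+4=108
after SUB R0, 1: R0=6-1=5
CMP R0, 0  (cmp 5,0)
JNZ L0: taken
after LOAD R2, [R6]: R2=M[108]=13
after AND R1, R2: R1=0&13=0
after XOR R2, 16: R2=13^16=29
after ADD R6, 4: R6=108+4=112
after SUB R0, 1: R0=5-1=4
CMP R0, 0  (cmp 4,0)
JNZ L0: taken
after LOAD R2, [R6]: R2=M[112]=-2
after AND R1, R2: R1=0&(-2)=0
after XOR R2, 16: R2=(-2)^16=-18
after ADD R6, 4: R6=112+4=116
after SUB R0, 1: R0=4-1=3
CMP R0, 0  (cmp 3,0)
JNZ L0: taken
after LOAD R2, [R6]: R2=M[116]=-1
after AND R1, R2: R1=0&(-1)=0
after XOR R2, 16: R2=(-1)^16=-17
after ADD R6, 4: R6=116+4=120
after SUB R0, 1: R0=3-1=2
CMP R0, 0  (cmp 2,0)
JNZ L0: taken
after LOAD R2, [R6]: R2=M[120]=-5
after AND R1, R2: R1=0&(-5)=0
after XOR R2, 16: R2=(-5)^16=-21
after ADD R6, 4: R6=120+4=124
after SUB R0, 1: R0=2-1=1
CMP R0, 0  (cmp 1,0)
JNZ L0: taken
after LOAD R2, [R6]: R2=M[124]=17
after AND R1, R2: R1=0&17=0
after XOR R2, 16: R2=17^16=1
after ADD R6, 4: R6=124+4=128
after SUB R0, 1: R0=1-1=0
CMP R0, 0  (cmp 0,0)
JNZ L0: not taken
halt.
Total executed instructions: 54.

54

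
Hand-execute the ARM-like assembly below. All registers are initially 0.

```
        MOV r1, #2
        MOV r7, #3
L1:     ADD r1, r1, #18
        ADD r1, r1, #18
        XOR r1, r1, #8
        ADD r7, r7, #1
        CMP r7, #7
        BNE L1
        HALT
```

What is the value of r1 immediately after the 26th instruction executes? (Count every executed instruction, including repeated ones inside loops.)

146

r1=2
r7=3
r1=2+18=20
r1=20+18=38
r1=38^8=46
r7=3+1=4
CMP r7, #7  (cmp 4,7)
BNE L1: taken
r1=46+18=64
r1=64+18=82
r1=82^8=90
r7=4+1=5
CMP r7, #7  (cmp 5,7)
BNE L1: taken
r1=90+18=108
r1=108+18=126
r1=126^8=118
r7=5+1=6
CMP r7, #7  (cmp 6,7)
BNE L1: taken
r1=118+18=136
r1=136+18=154
r1=154^8=146
r7=6+1=7
CMP r7, #7  (cmp 7,7)
BNE L1: not taken
After step 26: r1 = 146.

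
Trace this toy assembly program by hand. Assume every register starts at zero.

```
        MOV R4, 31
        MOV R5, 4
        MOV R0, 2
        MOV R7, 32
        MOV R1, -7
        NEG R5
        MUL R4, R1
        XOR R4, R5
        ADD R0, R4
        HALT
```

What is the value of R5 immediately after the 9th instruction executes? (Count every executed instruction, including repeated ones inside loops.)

R4=31
R5=4
R0=2
R7=32
R1=-7
R5=-(4)=-4
R4=31*(-7)=-217
R4=(-217)^(-4)=219
R0=2+219=221
After step 9: R5 = -4.

-4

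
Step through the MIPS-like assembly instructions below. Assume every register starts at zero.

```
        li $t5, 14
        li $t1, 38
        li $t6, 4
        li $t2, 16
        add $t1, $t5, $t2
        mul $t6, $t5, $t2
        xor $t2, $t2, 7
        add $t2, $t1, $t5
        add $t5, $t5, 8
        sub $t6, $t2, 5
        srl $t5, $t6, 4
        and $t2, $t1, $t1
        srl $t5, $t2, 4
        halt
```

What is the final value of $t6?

39

$t5=14
$t1=38
$t6=4
$t2=16
$t1=14+16=30
$t6=14*16=224
$t2=16^7=23
$t2=30+14=44
$t5=14+8=22
$t6=44-5=39
$t5=39>>4=2
$t2=30&30=30
$t5=30>>4=1
halt.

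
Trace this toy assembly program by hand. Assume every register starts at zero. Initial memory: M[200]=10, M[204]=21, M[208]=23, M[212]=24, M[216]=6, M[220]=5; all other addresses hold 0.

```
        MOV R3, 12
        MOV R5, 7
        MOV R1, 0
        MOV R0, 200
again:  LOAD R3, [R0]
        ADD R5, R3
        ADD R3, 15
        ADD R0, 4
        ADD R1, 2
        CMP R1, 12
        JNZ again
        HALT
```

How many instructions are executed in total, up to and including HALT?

47

MOV R3, 12 → R3=12
MOV R5, 7 → R5=7
MOV R1, 0 → R1=0
MOV R0, 200 → R0=200
LOAD R3, [R0] → R3=M[200]=10
ADD R5, R3 → R5=7+10=17
ADD R3, 15 → R3=10+15=25
ADD R0, 4 → R0=200+4=204
ADD R1, 2 → R1=0+2=2
CMP R1, 12  (cmp 2,12)
JNZ again: taken
LOAD R3, [R0] → R3=M[204]=21
ADD R5, R3 → R5=17+21=38
ADD R3, 15 → R3=21+15=36
ADD R0, 4 → R0=204+4=208
ADD R1, 2 → R1=2+2=4
CMP R1, 12  (cmp 4,12)
JNZ again: taken
LOAD R3, [R0] → R3=M[208]=23
ADD R5, R3 → R5=38+23=61
ADD R3, 15 → R3=23+15=38
ADD R0, 4 → R0=208+4=212
ADD R1, 2 → R1=4+2=6
CMP R1, 12  (cmp 6,12)
JNZ again: taken
LOAD R3, [R0] → R3=M[212]=24
ADD R5, R3 → R5=61+24=85
ADD R3, 15 → R3=24+15=39
ADD R0, 4 → R0=212+4=216
ADD R1, 2 → R1=6+2=8
CMP R1, 12  (cmp 8,12)
JNZ again: taken
LOAD R3, [R0] → R3=M[216]=6
ADD R5, R3 → R5=85+6=91
ADD R3, 15 → R3=6+15=21
ADD R0, 4 → R0=216+4=220
ADD R1, 2 → R1=8+2=10
CMP R1, 12  (cmp 10,12)
JNZ again: taken
LOAD R3, [R0] → R3=M[220]=5
ADD R5, R3 → R5=91+5=96
ADD R3, 15 → R3=5+15=20
ADD R0, 4 → R0=220+4=224
ADD R1, 2 → R1=10+2=12
CMP R1, 12  (cmp 12,12)
JNZ again: not taken
halt.
Total executed instructions: 47.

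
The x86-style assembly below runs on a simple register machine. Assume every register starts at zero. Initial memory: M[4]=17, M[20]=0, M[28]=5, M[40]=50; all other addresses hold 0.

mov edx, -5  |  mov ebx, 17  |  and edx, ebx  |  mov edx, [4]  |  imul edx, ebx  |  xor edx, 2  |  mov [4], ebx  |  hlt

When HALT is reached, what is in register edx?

mov edx, -5 → edx=-5
mov ebx, 17 → ebx=17
and edx, ebx → edx=(-5)&17=17
mov edx, [4] → edx=M[4]=17
imul edx, ebx → edx=17*17=289
xor edx, 2 → edx=289^2=291
mov [4], ebx → M[4]=17
halt.

291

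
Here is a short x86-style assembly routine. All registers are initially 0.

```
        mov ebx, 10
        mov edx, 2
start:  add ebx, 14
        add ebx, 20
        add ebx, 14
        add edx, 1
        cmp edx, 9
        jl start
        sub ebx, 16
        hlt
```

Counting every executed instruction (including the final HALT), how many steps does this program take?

ebx=10
edx=2
ebx=10+14=24
ebx=24+20=44
ebx=44+14=58
edx=2+1=3
cmp edx, 9  (cmp 3,9)
jl start: taken
ebx=58+14=72
ebx=72+20=92
ebx=92+14=106
edx=3+1=4
cmp edx, 9  (cmp 4,9)
jl start: taken
ebx=106+14=120
ebx=120+20=140
ebx=140+14=154
edx=4+1=5
cmp edx, 9  (cmp 5,9)
jl start: taken
ebx=154+14=168
ebx=168+20=188
ebx=188+14=202
edx=5+1=6
cmp edx, 9  (cmp 6,9)
jl start: taken
ebx=202+14=216
ebx=216+20=236
ebx=236+14=250
edx=6+1=7
cmp edx, 9  (cmp 7,9)
jl start: taken
ebx=250+14=264
ebx=264+20=284
ebx=284+14=298
edx=7+1=8
cmp edx, 9  (cmp 8,9)
jl start: taken
ebx=298+14=312
ebx=312+20=332
ebx=332+14=346
edx=8+1=9
cmp edx, 9  (cmp 9,9)
jl start: not taken
ebx=346-16=330
halt.
Total executed instructions: 46.

46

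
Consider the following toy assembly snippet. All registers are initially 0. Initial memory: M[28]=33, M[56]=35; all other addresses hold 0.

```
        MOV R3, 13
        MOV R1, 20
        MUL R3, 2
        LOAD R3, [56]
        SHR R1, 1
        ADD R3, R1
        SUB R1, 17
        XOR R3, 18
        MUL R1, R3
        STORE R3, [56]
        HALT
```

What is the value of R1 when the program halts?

R3=13
R1=20
R3=13*2=26
R3=M[56]=35
R1=20>>1=10
R3=35+10=45
R1=10-17=-7
R3=45^18=63
R1=(-7)*63=-441
STORE R3, [56] → M[56]=63
halt.

-441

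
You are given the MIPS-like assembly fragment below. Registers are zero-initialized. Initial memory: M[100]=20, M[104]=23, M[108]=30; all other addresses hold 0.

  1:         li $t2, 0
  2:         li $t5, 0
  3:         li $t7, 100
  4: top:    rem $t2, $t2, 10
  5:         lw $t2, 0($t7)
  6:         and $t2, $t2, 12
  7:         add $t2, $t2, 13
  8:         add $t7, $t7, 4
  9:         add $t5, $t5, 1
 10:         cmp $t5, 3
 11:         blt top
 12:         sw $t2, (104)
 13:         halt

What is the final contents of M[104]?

25

li $t2, 0 → $t2=0
li $t5, 0 → $t5=0
li $t7, 100 → $t7=100
rem $t2, $t2, 10 → $t2=0%10=0
lw $t2, 0($t7) → $t2=M[100]=20
and $t2, $t2, 12 → $t2=20&12=4
add $t2, $t2, 13 → $t2=4+13=17
add $t7, $t7, 4 → $t7=100+4=104
add $t5, $t5, 1 → $t5=0+1=1
cmp $t5, 3  (cmp 1,3)
blt top: taken
rem $t2, $t2, 10 → $t2=17%10=7
lw $t2, 0($t7) → $t2=M[104]=23
and $t2, $t2, 12 → $t2=23&12=4
add $t2, $t2, 13 → $t2=4+13=17
add $t7, $t7, 4 → $t7=104+4=108
add $t5, $t5, 1 → $t5=1+1=2
cmp $t5, 3  (cmp 2,3)
blt top: taken
rem $t2, $t2, 10 → $t2=17%10=7
lw $t2, 0($t7) → $t2=M[108]=30
and $t2, $t2, 12 → $t2=30&12=12
add $t2, $t2, 13 → $t2=12+13=25
add $t7, $t7, 4 → $t7=108+4=112
add $t5, $t5, 1 → $t5=2+1=3
cmp $t5, 3  (cmp 3,3)
blt top: not taken
sw $t2, (104) → M[104]=25
halt.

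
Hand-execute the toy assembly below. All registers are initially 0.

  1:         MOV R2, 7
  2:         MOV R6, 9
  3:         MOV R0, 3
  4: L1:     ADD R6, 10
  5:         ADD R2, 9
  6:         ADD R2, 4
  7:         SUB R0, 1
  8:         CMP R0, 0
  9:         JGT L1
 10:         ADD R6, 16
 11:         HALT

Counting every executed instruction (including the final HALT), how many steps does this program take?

MOV R2, 7 → R2=7
MOV R6, 9 → R6=9
MOV R0, 3 → R0=3
ADD R6, 10 → R6=9+10=19
ADD R2, 9 → R2=7+9=16
ADD R2, 4 → R2=16+4=20
SUB R0, 1 → R0=3-1=2
CMP R0, 0  (cmp 2,0)
JGT L1: taken
ADD R6, 10 → R6=19+10=29
ADD R2, 9 → R2=20+9=29
ADD R2, 4 → R2=29+4=33
SUB R0, 1 → R0=2-1=1
CMP R0, 0  (cmp 1,0)
JGT L1: taken
ADD R6, 10 → R6=29+10=39
ADD R2, 9 → R2=33+9=42
ADD R2, 4 → R2=42+4=46
SUB R0, 1 → R0=1-1=0
CMP R0, 0  (cmp 0,0)
JGT L1: not taken
ADD R6, 16 → R6=39+16=55
halt.
Total executed instructions: 23.

23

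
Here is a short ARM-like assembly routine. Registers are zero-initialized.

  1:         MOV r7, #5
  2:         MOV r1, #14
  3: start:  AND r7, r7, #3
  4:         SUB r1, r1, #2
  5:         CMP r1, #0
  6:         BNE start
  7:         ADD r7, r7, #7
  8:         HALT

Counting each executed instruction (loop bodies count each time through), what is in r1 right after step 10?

after MOV r7, #5: r7=5
after MOV r1, #14: r1=14
after AND r7, r7, #3: r7=5&3=1
after SUB r1, r1, #2: r1=14-2=12
CMP r1, #0  (cmp 12,0)
BNE start: taken
after AND r7, r7, #3: r7=1&3=1
after SUB r1, r1, #2: r1=12-2=10
CMP r1, #0  (cmp 10,0)
BNE start: taken
After step 10: r1 = 10.

10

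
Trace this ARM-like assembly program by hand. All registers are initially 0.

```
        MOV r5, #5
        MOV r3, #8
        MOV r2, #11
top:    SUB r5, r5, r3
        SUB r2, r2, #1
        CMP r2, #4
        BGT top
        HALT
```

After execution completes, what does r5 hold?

-51

MOV r5, #5 → r5=5
MOV r3, #8 → r3=8
MOV r2, #11 → r2=11
SUB r5, r5, r3 → r5=5-8=-3
SUB r2, r2, #1 → r2=11-1=10
CMP r2, #4  (cmp 10,4)
BGT top: taken
SUB r5, r5, r3 → r5=(-3)-8=-11
SUB r2, r2, #1 → r2=10-1=9
CMP r2, #4  (cmp 9,4)
BGT top: taken
SUB r5, r5, r3 → r5=(-11)-8=-19
SUB r2, r2, #1 → r2=9-1=8
CMP r2, #4  (cmp 8,4)
BGT top: taken
SUB r5, r5, r3 → r5=(-19)-8=-27
SUB r2, r2, #1 → r2=8-1=7
CMP r2, #4  (cmp 7,4)
BGT top: taken
SUB r5, r5, r3 → r5=(-27)-8=-35
SUB r2, r2, #1 → r2=7-1=6
CMP r2, #4  (cmp 6,4)
BGT top: taken
SUB r5, r5, r3 → r5=(-35)-8=-43
SUB r2, r2, #1 → r2=6-1=5
CMP r2, #4  (cmp 5,4)
BGT top: taken
SUB r5, r5, r3 → r5=(-43)-8=-51
SUB r2, r2, #1 → r2=5-1=4
CMP r2, #4  (cmp 4,4)
BGT top: not taken
halt.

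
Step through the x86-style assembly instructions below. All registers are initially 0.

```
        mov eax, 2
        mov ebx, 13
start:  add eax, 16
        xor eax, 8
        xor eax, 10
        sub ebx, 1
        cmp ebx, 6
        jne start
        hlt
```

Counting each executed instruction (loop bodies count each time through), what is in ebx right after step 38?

7

mov eax, 2 → eax=2
mov ebx, 13 → ebx=13
add eax, 16 → eax=2+16=18
xor eax, 8 → eax=18^8=26
xor eax, 10 → eax=26^10=16
sub ebx, 1 → ebx=13-1=12
cmp ebx, 6  (cmp 12,6)
jne start: taken
add eax, 16 → eax=16+16=32
xor eax, 8 → eax=32^8=40
xor eax, 10 → eax=40^10=34
sub ebx, 1 → ebx=12-1=11
cmp ebx, 6  (cmp 11,6)
jne start: taken
add eax, 16 → eax=34+16=50
xor eax, 8 → eax=50^8=58
xor eax, 10 → eax=58^10=48
sub ebx, 1 → ebx=11-1=10
cmp ebx, 6  (cmp 10,6)
jne start: taken
add eax, 16 → eax=48+16=64
xor eax, 8 → eax=64^8=72
xor eax, 10 → eax=72^10=66
sub ebx, 1 → ebx=10-1=9
cmp ebx, 6  (cmp 9,6)
jne start: taken
add eax, 16 → eax=66+16=82
xor eax, 8 → eax=82^8=90
xor eax, 10 → eax=90^10=80
sub ebx, 1 → ebx=9-1=8
cmp ebx, 6  (cmp 8,6)
jne start: taken
add eax, 16 → eax=80+16=96
xor eax, 8 → eax=96^8=104
xor eax, 10 → eax=104^10=98
sub ebx, 1 → ebx=8-1=7
cmp ebx, 6  (cmp 7,6)
jne start: taken
After step 38: ebx = 7.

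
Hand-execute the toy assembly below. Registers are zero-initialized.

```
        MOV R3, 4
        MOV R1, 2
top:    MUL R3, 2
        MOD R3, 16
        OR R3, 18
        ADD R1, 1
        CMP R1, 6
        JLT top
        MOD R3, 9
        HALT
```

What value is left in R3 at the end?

3

MOV R3, 4 → R3=4
MOV R1, 2 → R1=2
MUL R3, 2 → R3=4*2=8
MOD R3, 16 → R3=8%16=8
OR R3, 18 → R3=8|18=26
ADD R1, 1 → R1=2+1=3
CMP R1, 6  (cmp 3,6)
JLT top: taken
MUL R3, 2 → R3=26*2=52
MOD R3, 16 → R3=52%16=4
OR R3, 18 → R3=4|18=22
ADD R1, 1 → R1=3+1=4
CMP R1, 6  (cmp 4,6)
JLT top: taken
MUL R3, 2 → R3=22*2=44
MOD R3, 16 → R3=44%16=12
OR R3, 18 → R3=12|18=30
ADD R1, 1 → R1=4+1=5
CMP R1, 6  (cmp 5,6)
JLT top: taken
MUL R3, 2 → R3=30*2=60
MOD R3, 16 → R3=60%16=12
OR R3, 18 → R3=12|18=30
ADD R1, 1 → R1=5+1=6
CMP R1, 6  (cmp 6,6)
JLT top: not taken
MOD R3, 9 → R3=30%9=3
halt.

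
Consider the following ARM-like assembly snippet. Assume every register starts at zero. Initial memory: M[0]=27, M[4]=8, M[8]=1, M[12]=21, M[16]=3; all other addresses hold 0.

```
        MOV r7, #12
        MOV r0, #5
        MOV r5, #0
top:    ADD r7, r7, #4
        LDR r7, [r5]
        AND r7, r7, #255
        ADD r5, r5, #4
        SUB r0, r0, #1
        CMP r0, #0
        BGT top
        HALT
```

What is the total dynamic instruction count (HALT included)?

39

MOV r7, #12 → r7=12
MOV r0, #5 → r0=5
MOV r5, #0 → r5=0
ADD r7, r7, #4 → r7=12+4=16
LDR r7, [r5] → r7=M[0]=27
AND r7, r7, #255 → r7=27&255=27
ADD r5, r5, #4 → r5=0+4=4
SUB r0, r0, #1 → r0=5-1=4
CMP r0, #0  (cmp 4,0)
BGT top: taken
ADD r7, r7, #4 → r7=27+4=31
LDR r7, [r5] → r7=M[4]=8
AND r7, r7, #255 → r7=8&255=8
ADD r5, r5, #4 → r5=4+4=8
SUB r0, r0, #1 → r0=4-1=3
CMP r0, #0  (cmp 3,0)
BGT top: taken
ADD r7, r7, #4 → r7=8+4=12
LDR r7, [r5] → r7=M[8]=1
AND r7, r7, #255 → r7=1&255=1
ADD r5, r5, #4 → r5=8+4=12
SUB r0, r0, #1 → r0=3-1=2
CMP r0, #0  (cmp 2,0)
BGT top: taken
ADD r7, r7, #4 → r7=1+4=5
LDR r7, [r5] → r7=M[12]=21
AND r7, r7, #255 → r7=21&255=21
ADD r5, r5, #4 → r5=12+4=16
SUB r0, r0, #1 → r0=2-1=1
CMP r0, #0  (cmp 1,0)
BGT top: taken
ADD r7, r7, #4 → r7=21+4=25
LDR r7, [r5] → r7=M[16]=3
AND r7, r7, #255 → r7=3&255=3
ADD r5, r5, #4 → r5=16+4=20
SUB r0, r0, #1 → r0=1-1=0
CMP r0, #0  (cmp 0,0)
BGT top: not taken
halt.
Total executed instructions: 39.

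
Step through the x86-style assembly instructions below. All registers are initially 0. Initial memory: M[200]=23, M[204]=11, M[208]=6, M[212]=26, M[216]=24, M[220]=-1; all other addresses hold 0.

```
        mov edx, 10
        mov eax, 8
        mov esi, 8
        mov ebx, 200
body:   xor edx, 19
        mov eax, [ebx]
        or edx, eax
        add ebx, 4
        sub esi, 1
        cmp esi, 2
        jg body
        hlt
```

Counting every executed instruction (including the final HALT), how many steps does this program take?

mov edx, 10 → edx=10
mov eax, 8 → eax=8
mov esi, 8 → esi=8
mov ebx, 200 → ebx=200
xor edx, 19 → edx=10^19=25
mov eax, [ebx] → eax=M[200]=23
or edx, eax → edx=25|23=31
add ebx, 4 → ebx=200+4=204
sub esi, 1 → esi=8-1=7
cmp esi, 2  (cmp 7,2)
jg body: taken
xor edx, 19 → edx=31^19=12
mov eax, [ebx] → eax=M[204]=11
or edx, eax → edx=12|11=15
add ebx, 4 → ebx=204+4=208
sub esi, 1 → esi=7-1=6
cmp esi, 2  (cmp 6,2)
jg body: taken
xor edx, 19 → edx=15^19=28
mov eax, [ebx] → eax=M[208]=6
or edx, eax → edx=28|6=30
add ebx, 4 → ebx=208+4=212
sub esi, 1 → esi=6-1=5
cmp esi, 2  (cmp 5,2)
jg body: taken
xor edx, 19 → edx=30^19=13
mov eax, [ebx] → eax=M[212]=26
or edx, eax → edx=13|26=31
add ebx, 4 → ebx=212+4=216
sub esi, 1 → esi=5-1=4
cmp esi, 2  (cmp 4,2)
jg body: taken
xor edx, 19 → edx=31^19=12
mov eax, [ebx] → eax=M[216]=24
or edx, eax → edx=12|24=28
add ebx, 4 → ebx=216+4=220
sub esi, 1 → esi=4-1=3
cmp esi, 2  (cmp 3,2)
jg body: taken
xor edx, 19 → edx=28^19=15
mov eax, [ebx] → eax=M[220]=-1
or edx, eax → edx=15|(-1)=-1
add ebx, 4 → ebx=220+4=224
sub esi, 1 → esi=3-1=2
cmp esi, 2  (cmp 2,2)
jg body: not taken
halt.
Total executed instructions: 47.

47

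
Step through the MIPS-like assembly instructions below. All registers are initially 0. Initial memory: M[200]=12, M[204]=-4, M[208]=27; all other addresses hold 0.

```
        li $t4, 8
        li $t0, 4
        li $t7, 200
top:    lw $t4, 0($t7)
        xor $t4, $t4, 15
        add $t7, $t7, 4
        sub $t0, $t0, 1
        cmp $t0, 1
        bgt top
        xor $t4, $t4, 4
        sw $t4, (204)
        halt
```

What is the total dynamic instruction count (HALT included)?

24

after li $t4, 8: $t4=8
after li $t0, 4: $t0=4
after li $t7, 200: $t7=200
after lw $t4, 0($t7): $t4=M[200]=12
after xor $t4, $t4, 15: $t4=12^15=3
after add $t7, $t7, 4: $t7=200+4=204
after sub $t0, $t0, 1: $t0=4-1=3
cmp $t0, 1  (cmp 3,1)
bgt top: taken
after lw $t4, 0($t7): $t4=M[204]=-4
after xor $t4, $t4, 15: $t4=(-4)^15=-13
after add $t7, $t7, 4: $t7=204+4=208
after sub $t0, $t0, 1: $t0=3-1=2
cmp $t0, 1  (cmp 2,1)
bgt top: taken
after lw $t4, 0($t7): $t4=M[208]=27
after xor $t4, $t4, 15: $t4=27^15=20
after add $t7, $t7, 4: $t7=208+4=212
after sub $t0, $t0, 1: $t0=2-1=1
cmp $t0, 1  (cmp 1,1)
bgt top: not taken
after xor $t4, $t4, 4: $t4=20^4=16
sw $t4, (204) → M[204]=16
halt.
Total executed instructions: 24.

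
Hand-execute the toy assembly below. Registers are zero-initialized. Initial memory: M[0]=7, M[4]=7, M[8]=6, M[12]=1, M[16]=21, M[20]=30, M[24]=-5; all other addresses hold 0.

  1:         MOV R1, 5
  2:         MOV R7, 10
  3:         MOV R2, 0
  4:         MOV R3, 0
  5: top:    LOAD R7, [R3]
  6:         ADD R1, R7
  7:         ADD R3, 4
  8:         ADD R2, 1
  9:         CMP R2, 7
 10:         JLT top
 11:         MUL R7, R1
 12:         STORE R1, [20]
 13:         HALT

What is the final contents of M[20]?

72

after MOV R1, 5: R1=5
after MOV R7, 10: R7=10
after MOV R2, 0: R2=0
after MOV R3, 0: R3=0
after LOAD R7, [R3]: R7=M[0]=7
after ADD R1, R7: R1=5+7=12
after ADD R3, 4: R3=0+4=4
after ADD R2, 1: R2=0+1=1
CMP R2, 7  (cmp 1,7)
JLT top: taken
after LOAD R7, [R3]: R7=M[4]=7
after ADD R1, R7: R1=12+7=19
after ADD R3, 4: R3=4+4=8
after ADD R2, 1: R2=1+1=2
CMP R2, 7  (cmp 2,7)
JLT top: taken
after LOAD R7, [R3]: R7=M[8]=6
after ADD R1, R7: R1=19+6=25
after ADD R3, 4: R3=8+4=12
after ADD R2, 1: R2=2+1=3
CMP R2, 7  (cmp 3,7)
JLT top: taken
after LOAD R7, [R3]: R7=M[12]=1
after ADD R1, R7: R1=25+1=26
after ADD R3, 4: R3=12+4=16
after ADD R2, 1: R2=3+1=4
CMP R2, 7  (cmp 4,7)
JLT top: taken
after LOAD R7, [R3]: R7=M[16]=21
after ADD R1, R7: R1=26+21=47
after ADD R3, 4: R3=16+4=20
after ADD R2, 1: R2=4+1=5
CMP R2, 7  (cmp 5,7)
JLT top: taken
after LOAD R7, [R3]: R7=M[20]=30
after ADD R1, R7: R1=47+30=77
after ADD R3, 4: R3=20+4=24
after ADD R2, 1: R2=5+1=6
CMP R2, 7  (cmp 6,7)
JLT top: taken
after LOAD R7, [R3]: R7=M[24]=-5
after ADD R1, R7: R1=77+(-5)=72
after ADD R3, 4: R3=24+4=28
after ADD R2, 1: R2=6+1=7
CMP R2, 7  (cmp 7,7)
JLT top: not taken
after MUL R7, R1: R7=(-5)*72=-360
STORE R1, [20] → M[20]=72
halt.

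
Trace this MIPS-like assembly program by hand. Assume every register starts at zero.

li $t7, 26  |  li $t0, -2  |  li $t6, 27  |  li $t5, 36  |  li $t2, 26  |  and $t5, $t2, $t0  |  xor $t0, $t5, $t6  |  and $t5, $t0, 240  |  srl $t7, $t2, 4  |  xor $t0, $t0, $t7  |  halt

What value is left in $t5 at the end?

0

$t7=26
$t0=-2
$t6=27
$t5=36
$t2=26
$t5=26&(-2)=26
$t0=26^27=1
$t5=1&240=0
$t7=26>>4=1
$t0=1^1=0
halt.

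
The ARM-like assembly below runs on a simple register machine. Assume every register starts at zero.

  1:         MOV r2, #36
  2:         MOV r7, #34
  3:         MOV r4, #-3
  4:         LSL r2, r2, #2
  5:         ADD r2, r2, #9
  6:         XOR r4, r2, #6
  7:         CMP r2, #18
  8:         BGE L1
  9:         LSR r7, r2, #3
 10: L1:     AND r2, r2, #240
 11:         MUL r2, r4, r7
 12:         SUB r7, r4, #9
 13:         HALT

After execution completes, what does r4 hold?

159

MOV r2, #36 → r2=36
MOV r7, #34 → r7=34
MOV r4, #-3 → r4=-3
LSL r2, r2, #2 → r2=36<<2=144
ADD r2, r2, #9 → r2=144+9=153
XOR r4, r2, #6 → r4=153^6=159
CMP r2, #18  (cmp 153,18)
BGE L1: taken
AND r2, r2, #240 → r2=153&240=144
MUL r2, r4, r7 → r2=159*34=5406
SUB r7, r4, #9 → r7=159-9=150
halt.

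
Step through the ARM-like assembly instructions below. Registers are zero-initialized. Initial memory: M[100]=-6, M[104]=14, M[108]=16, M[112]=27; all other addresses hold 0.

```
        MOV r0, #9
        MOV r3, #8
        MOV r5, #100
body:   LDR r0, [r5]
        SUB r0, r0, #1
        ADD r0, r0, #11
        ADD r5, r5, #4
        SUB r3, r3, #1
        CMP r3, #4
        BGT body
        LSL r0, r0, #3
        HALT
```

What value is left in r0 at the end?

296

after MOV r0, #9: r0=9
after MOV r3, #8: r3=8
after MOV r5, #100: r5=100
after LDR r0, [r5]: r0=M[100]=-6
after SUB r0, r0, #1: r0=(-6)-1=-7
after ADD r0, r0, #11: r0=(-7)+11=4
after ADD r5, r5, #4: r5=100+4=104
after SUB r3, r3, #1: r3=8-1=7
CMP r3, #4  (cmp 7,4)
BGT body: taken
after LDR r0, [r5]: r0=M[104]=14
after SUB r0, r0, #1: r0=14-1=13
after ADD r0, r0, #11: r0=13+11=24
after ADD r5, r5, #4: r5=104+4=108
after SUB r3, r3, #1: r3=7-1=6
CMP r3, #4  (cmp 6,4)
BGT body: taken
after LDR r0, [r5]: r0=M[108]=16
after SUB r0, r0, #1: r0=16-1=15
after ADD r0, r0, #11: r0=15+11=26
after ADD r5, r5, #4: r5=108+4=112
after SUB r3, r3, #1: r3=6-1=5
CMP r3, #4  (cmp 5,4)
BGT body: taken
after LDR r0, [r5]: r0=M[112]=27
after SUB r0, r0, #1: r0=27-1=26
after ADD r0, r0, #11: r0=26+11=37
after ADD r5, r5, #4: r5=112+4=116
after SUB r3, r3, #1: r3=5-1=4
CMP r3, #4  (cmp 4,4)
BGT body: not taken
after LSL r0, r0, #3: r0=37<<3=296
halt.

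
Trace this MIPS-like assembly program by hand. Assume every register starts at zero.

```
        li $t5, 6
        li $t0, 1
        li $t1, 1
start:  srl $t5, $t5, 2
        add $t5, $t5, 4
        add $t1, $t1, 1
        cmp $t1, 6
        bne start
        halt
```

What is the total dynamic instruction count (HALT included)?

$t5=6
$t0=1
$t1=1
$t5=6>>2=1
$t5=1+4=5
$t1=1+1=2
cmp $t1, 6  (cmp 2,6)
bne start: taken
$t5=5>>2=1
$t5=1+4=5
$t1=2+1=3
cmp $t1, 6  (cmp 3,6)
bne start: taken
$t5=5>>2=1
$t5=1+4=5
$t1=3+1=4
cmp $t1, 6  (cmp 4,6)
bne start: taken
$t5=5>>2=1
$t5=1+4=5
$t1=4+1=5
cmp $t1, 6  (cmp 5,6)
bne start: taken
$t5=5>>2=1
$t5=1+4=5
$t1=5+1=6
cmp $t1, 6  (cmp 6,6)
bne start: not taken
halt.
Total executed instructions: 29.

29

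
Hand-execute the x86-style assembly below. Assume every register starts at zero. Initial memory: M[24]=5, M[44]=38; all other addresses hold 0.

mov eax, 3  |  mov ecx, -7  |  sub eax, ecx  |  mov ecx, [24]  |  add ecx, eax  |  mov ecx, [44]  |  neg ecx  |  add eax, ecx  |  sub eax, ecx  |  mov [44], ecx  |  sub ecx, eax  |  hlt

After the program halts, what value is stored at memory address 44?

after mov eax, 3: eax=3
after mov ecx, -7: ecx=-7
after sub eax, ecx: eax=3-(-7)=10
after mov ecx, [24]: ecx=M[24]=5
after add ecx, eax: ecx=5+10=15
after mov ecx, [44]: ecx=M[44]=38
after neg ecx: ecx=-(38)=-38
after add eax, ecx: eax=10+(-38)=-28
after sub eax, ecx: eax=(-28)-(-38)=10
mov [44], ecx → M[44]=-38
after sub ecx, eax: ecx=(-38)-10=-48
halt.

-38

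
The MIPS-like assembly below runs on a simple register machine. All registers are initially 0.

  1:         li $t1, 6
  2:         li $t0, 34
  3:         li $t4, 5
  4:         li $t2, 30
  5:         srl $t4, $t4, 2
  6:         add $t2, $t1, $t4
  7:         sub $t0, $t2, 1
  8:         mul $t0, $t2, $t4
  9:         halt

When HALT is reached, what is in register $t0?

7

after li $t1, 6: $t1=6
after li $t0, 34: $t0=34
after li $t4, 5: $t4=5
after li $t2, 30: $t2=30
after srl $t4, $t4, 2: $t4=5>>2=1
after add $t2, $t1, $t4: $t2=6+1=7
after sub $t0, $t2, 1: $t0=7-1=6
after mul $t0, $t2, $t4: $t0=7*1=7
halt.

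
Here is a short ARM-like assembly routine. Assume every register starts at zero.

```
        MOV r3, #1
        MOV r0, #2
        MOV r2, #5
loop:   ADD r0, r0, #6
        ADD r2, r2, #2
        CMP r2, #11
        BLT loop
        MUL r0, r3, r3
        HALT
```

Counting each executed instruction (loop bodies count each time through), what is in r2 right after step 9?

9

MOV r3, #1 → r3=1
MOV r0, #2 → r0=2
MOV r2, #5 → r2=5
ADD r0, r0, #6 → r0=2+6=8
ADD r2, r2, #2 → r2=5+2=7
CMP r2, #11  (cmp 7,11)
BLT loop: taken
ADD r0, r0, #6 → r0=8+6=14
ADD r2, r2, #2 → r2=7+2=9
After step 9: r2 = 9.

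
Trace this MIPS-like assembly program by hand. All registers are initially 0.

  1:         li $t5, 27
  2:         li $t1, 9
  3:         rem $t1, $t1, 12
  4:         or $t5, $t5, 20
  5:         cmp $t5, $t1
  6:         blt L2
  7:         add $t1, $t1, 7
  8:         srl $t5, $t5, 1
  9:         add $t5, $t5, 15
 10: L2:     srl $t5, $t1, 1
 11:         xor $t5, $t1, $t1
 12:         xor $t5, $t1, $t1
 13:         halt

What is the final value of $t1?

16

$t5=27
$t1=9
$t1=9%12=9
$t5=27|20=31
cmp $t5, $t1  (cmp 31,9)
blt L2: not taken
$t1=9+7=16
$t5=31>>1=15
$t5=15+15=30
$t5=16>>1=8
$t5=16^16=0
$t5=16^16=0
halt.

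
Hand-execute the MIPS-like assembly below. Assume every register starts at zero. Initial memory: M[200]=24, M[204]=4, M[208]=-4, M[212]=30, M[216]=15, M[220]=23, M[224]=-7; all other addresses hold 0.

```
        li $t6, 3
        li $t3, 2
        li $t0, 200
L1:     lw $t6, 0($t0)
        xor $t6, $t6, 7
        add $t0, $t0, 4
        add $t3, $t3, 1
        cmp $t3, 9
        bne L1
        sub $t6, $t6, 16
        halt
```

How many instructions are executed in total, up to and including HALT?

47

after li $t6, 3: $t6=3
after li $t3, 2: $t3=2
after li $t0, 200: $t0=200
after lw $t6, 0($t0): $t6=M[200]=24
after xor $t6, $t6, 7: $t6=24^7=31
after add $t0, $t0, 4: $t0=200+4=204
after add $t3, $t3, 1: $t3=2+1=3
cmp $t3, 9  (cmp 3,9)
bne L1: taken
after lw $t6, 0($t0): $t6=M[204]=4
after xor $t6, $t6, 7: $t6=4^7=3
after add $t0, $t0, 4: $t0=204+4=208
after add $t3, $t3, 1: $t3=3+1=4
cmp $t3, 9  (cmp 4,9)
bne L1: taken
after lw $t6, 0($t0): $t6=M[208]=-4
after xor $t6, $t6, 7: $t6=(-4)^7=-5
after add $t0, $t0, 4: $t0=208+4=212
after add $t3, $t3, 1: $t3=4+1=5
cmp $t3, 9  (cmp 5,9)
bne L1: taken
after lw $t6, 0($t0): $t6=M[212]=30
after xor $t6, $t6, 7: $t6=30^7=25
after add $t0, $t0, 4: $t0=212+4=216
after add $t3, $t3, 1: $t3=5+1=6
cmp $t3, 9  (cmp 6,9)
bne L1: taken
after lw $t6, 0($t0): $t6=M[216]=15
after xor $t6, $t6, 7: $t6=15^7=8
after add $t0, $t0, 4: $t0=216+4=220
after add $t3, $t3, 1: $t3=6+1=7
cmp $t3, 9  (cmp 7,9)
bne L1: taken
after lw $t6, 0($t0): $t6=M[220]=23
after xor $t6, $t6, 7: $t6=23^7=16
after add $t0, $t0, 4: $t0=220+4=224
after add $t3, $t3, 1: $t3=7+1=8
cmp $t3, 9  (cmp 8,9)
bne L1: taken
after lw $t6, 0($t0): $t6=M[224]=-7
after xor $t6, $t6, 7: $t6=(-7)^7=-2
after add $t0, $t0, 4: $t0=224+4=228
after add $t3, $t3, 1: $t3=8+1=9
cmp $t3, 9  (cmp 9,9)
bne L1: not taken
after sub $t6, $t6, 16: $t6=(-2)-16=-18
halt.
Total executed instructions: 47.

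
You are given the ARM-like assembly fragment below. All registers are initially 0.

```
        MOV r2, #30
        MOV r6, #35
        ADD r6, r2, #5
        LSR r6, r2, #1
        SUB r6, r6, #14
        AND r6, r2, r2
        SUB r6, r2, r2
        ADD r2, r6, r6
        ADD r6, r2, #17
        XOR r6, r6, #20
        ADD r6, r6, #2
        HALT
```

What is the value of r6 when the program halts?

7

MOV r2, #30 → r2=30
MOV r6, #35 → r6=35
ADD r6, r2, #5 → r6=30+5=35
LSR r6, r2, #1 → r6=30>>1=15
SUB r6, r6, #14 → r6=15-14=1
AND r6, r2, r2 → r6=30&30=30
SUB r6, r2, r2 → r6=30-30=0
ADD r2, r6, r6 → r2=0+0=0
ADD r6, r2, #17 → r6=0+17=17
XOR r6, r6, #20 → r6=17^20=5
ADD r6, r6, #2 → r6=5+2=7
halt.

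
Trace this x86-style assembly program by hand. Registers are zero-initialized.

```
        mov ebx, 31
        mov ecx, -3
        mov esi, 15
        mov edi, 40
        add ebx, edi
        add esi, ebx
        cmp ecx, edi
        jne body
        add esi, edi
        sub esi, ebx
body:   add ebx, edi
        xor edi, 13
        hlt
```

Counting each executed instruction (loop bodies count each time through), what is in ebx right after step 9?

mov ebx, 31 → ebx=31
mov ecx, -3 → ecx=-3
mov esi, 15 → esi=15
mov edi, 40 → edi=40
add ebx, edi → ebx=31+40=71
add esi, ebx → esi=15+71=86
cmp ecx, edi  (cmp -3,40)
jne body: taken
add ebx, edi → ebx=71+40=111
After step 9: ebx = 111.

111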